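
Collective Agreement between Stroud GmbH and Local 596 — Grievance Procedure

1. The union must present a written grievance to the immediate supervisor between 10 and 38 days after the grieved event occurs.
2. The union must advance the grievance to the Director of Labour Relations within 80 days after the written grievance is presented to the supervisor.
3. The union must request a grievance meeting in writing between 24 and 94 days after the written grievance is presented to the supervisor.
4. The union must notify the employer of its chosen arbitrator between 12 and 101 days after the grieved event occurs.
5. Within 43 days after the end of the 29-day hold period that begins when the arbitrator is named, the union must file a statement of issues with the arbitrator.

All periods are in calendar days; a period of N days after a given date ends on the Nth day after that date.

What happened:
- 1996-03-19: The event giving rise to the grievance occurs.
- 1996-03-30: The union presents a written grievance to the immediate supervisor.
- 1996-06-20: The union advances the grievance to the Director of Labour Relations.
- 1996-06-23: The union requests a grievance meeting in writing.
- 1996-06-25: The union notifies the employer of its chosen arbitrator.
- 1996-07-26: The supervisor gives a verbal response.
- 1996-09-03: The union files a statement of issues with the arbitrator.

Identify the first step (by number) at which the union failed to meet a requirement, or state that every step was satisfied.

Step 2

Step 1: the window is 10–38 days after 1996-03-19 (when the grieved event occurs), so 1996-03-29 through 1996-04-26; 1996-03-30 falls inside that range.
Step 2: 80 days after 1996-03-30 (when the written grievance is presented to the supervisor) is 1996-06-18; not done until 1996-06-20, 2 days after the deadline.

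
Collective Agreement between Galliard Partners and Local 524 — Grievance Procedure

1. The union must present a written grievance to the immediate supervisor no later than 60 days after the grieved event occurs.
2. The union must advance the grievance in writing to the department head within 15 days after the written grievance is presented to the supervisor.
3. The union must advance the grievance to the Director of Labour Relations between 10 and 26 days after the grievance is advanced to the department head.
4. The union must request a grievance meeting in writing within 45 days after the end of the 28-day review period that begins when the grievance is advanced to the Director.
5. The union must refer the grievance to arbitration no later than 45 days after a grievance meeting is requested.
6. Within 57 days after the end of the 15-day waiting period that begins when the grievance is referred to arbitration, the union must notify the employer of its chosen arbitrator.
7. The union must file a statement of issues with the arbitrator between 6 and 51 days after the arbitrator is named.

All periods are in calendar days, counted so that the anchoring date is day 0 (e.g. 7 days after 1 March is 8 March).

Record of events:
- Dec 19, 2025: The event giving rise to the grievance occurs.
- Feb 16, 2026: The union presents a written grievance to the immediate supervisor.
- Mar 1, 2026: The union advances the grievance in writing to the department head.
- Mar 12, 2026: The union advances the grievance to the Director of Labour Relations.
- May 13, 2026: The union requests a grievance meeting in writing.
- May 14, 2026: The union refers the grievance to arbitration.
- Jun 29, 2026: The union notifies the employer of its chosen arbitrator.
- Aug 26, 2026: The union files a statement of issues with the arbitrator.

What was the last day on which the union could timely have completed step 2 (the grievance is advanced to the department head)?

Mar 3, 2026

Step 2 runs from Feb 16, 2026, when the written grievance is presented to the supervisor. 15 days after Feb 16, 2026 is Mar 3, 2026.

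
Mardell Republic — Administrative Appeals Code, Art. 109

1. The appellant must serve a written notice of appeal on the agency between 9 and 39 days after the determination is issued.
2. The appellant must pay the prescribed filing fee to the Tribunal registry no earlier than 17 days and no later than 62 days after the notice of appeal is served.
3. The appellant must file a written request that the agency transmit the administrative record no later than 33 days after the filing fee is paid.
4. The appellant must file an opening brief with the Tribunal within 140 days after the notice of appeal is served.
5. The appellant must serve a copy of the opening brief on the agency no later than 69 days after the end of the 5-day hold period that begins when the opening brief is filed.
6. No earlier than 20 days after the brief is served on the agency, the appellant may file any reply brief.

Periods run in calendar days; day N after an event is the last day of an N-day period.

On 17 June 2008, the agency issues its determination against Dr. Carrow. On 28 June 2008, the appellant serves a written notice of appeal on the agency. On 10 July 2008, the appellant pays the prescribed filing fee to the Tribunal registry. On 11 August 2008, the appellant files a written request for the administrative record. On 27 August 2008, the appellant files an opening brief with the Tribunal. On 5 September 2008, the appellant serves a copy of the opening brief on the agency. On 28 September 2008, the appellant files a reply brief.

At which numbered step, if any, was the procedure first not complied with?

(1) the permitted window runs from 17 June 2008 + 9 = 26 June 2008 to 17 June 2008 + 39 = 26 July 2008; done 28 June 2008 — within the window.
(2) the permitted window runs from 28 June 2008 + 17 = 15 July 2008 to 28 June 2008 + 62 = 29 August 2008; done 10 July 2008 — 5 days before the window opened.
The analysis stops there.

Step 2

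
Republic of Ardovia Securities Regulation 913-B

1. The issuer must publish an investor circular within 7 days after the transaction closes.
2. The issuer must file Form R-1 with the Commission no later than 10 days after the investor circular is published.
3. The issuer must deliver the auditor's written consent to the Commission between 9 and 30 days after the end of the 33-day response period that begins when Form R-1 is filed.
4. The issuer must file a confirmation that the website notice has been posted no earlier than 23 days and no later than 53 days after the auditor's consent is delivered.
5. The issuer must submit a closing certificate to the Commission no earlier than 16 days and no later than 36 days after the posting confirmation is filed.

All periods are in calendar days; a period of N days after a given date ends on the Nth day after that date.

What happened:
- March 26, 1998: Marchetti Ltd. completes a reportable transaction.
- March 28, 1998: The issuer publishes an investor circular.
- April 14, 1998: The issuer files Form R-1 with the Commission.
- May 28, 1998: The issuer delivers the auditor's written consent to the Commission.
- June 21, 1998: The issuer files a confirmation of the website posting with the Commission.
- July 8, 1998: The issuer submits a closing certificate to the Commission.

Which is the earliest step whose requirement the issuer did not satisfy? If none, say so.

Step 2

(1) due by March 26, 1998 + 7 days = April 2, 1998; completed March 28, 1998, before the deadline.
(2) due by March 28, 1998 + 10 days = April 7, 1998; April 14, 1998 misses that deadline by 7 days.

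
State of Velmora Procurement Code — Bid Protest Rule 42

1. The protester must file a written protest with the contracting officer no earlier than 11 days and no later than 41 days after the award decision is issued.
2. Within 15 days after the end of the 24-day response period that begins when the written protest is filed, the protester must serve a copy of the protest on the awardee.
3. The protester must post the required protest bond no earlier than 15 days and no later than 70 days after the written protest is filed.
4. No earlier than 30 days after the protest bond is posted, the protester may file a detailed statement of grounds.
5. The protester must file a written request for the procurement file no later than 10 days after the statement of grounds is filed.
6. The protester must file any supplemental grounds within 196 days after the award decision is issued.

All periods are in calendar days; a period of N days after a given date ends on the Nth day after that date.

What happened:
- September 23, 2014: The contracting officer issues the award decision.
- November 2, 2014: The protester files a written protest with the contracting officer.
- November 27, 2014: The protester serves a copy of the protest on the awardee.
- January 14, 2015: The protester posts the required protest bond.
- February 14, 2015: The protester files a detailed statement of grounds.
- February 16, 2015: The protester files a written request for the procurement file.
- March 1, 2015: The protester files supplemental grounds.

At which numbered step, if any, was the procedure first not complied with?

Step 1 — 11 and 41 days from September 23, 2014 (when the award decision is issued) are October 4, 2014 and November 3, 2014 respectively; done November 2, 2014 — within the window.
Step 2 — counting 15 days from November 26, 2014 (end of the 24-day response period, which began when the written protest is filed on November 2, 2014) gives a deadline of December 11, 2014; done November 27, 2014 — timely.
Step 3 — 15 and 70 days from November 2, 2014 (when the written protest is filed) are November 17, 2014 and January 11, 2015 respectively; January 14, 2015 is 3 days past the end of the window.
Later steps need not be reached.

Step 3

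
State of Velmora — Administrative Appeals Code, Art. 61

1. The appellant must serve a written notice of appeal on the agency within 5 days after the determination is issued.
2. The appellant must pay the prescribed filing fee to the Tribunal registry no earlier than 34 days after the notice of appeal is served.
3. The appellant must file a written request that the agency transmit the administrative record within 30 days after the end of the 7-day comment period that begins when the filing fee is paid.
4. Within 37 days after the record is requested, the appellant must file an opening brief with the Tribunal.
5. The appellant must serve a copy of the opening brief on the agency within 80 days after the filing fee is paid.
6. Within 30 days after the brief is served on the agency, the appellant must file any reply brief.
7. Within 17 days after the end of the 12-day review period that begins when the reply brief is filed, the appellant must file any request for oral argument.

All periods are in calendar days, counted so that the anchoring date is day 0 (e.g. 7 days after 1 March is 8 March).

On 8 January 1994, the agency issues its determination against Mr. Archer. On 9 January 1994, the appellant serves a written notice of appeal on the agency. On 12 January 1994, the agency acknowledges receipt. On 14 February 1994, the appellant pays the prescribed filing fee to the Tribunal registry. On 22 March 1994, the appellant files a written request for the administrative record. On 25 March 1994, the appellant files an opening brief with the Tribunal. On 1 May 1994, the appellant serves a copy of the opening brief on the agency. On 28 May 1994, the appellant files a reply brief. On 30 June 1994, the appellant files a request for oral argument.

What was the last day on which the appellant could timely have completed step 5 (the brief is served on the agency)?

Step 5 runs from 14 February 1994, when the filing fee is paid. 80 days after 14 February 1994 is 5 May 1994.

5 May 1994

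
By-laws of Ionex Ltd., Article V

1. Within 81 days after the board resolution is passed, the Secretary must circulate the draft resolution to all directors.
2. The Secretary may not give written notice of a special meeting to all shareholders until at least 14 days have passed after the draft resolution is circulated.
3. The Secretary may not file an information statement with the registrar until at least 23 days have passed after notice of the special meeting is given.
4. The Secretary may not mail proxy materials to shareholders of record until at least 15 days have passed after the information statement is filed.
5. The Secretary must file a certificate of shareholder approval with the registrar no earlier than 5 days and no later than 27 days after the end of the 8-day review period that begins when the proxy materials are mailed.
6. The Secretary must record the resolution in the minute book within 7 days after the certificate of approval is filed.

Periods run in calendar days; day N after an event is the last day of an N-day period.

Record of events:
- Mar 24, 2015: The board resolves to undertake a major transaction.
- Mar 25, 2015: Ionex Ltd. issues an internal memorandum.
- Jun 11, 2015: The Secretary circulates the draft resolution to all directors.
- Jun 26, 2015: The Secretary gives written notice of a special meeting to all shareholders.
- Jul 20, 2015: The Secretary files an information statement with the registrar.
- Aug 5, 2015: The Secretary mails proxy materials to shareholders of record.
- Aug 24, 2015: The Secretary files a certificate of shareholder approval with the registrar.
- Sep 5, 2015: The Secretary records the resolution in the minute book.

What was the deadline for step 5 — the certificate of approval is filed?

The proxy materials are mailed on Aug 5, 2015; the 8-day review period therefore ends Aug 13, 2015, and step 5 runs from that date. The window is 5–27 days after Aug 13, 2015; it closes on Sep 9, 2015.

Sep 9, 2015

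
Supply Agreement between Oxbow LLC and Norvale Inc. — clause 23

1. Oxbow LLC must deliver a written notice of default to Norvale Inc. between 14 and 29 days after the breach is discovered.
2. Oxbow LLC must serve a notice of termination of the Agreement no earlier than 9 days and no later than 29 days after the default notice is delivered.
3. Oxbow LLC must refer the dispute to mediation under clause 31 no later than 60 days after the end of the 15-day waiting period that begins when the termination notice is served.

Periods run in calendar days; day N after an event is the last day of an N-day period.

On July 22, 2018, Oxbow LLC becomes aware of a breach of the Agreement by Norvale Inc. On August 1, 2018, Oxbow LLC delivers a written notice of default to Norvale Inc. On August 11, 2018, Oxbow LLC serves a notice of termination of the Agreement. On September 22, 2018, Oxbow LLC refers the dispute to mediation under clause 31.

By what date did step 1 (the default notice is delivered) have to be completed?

August 20, 2018

Step 1 runs from July 22, 2018, when the breach is discovered. The window is 14–29 days after July 22, 2018; it closes on August 20, 2018.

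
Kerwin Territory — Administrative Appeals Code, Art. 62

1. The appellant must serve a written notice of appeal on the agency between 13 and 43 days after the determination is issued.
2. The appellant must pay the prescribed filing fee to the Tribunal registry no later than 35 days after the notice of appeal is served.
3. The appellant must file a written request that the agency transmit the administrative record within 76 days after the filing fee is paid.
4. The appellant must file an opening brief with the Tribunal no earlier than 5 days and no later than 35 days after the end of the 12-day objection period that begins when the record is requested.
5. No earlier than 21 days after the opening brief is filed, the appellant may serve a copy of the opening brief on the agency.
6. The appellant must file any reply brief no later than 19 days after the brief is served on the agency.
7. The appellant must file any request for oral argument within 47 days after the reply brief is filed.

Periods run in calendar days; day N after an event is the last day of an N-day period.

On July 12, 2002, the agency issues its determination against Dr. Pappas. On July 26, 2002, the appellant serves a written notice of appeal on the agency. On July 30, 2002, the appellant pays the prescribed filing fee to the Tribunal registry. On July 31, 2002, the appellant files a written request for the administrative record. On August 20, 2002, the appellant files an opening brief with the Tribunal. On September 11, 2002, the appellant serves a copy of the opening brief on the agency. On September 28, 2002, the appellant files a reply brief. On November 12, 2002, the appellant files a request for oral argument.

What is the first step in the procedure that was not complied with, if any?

None — every step was satisfied

(1) the permitted window runs from July 12, 2002 + 13 = July 25, 2002 to July 12, 2002 + 43 = August 24, 2002; done July 26, 2002 — within the window.
(2) due by July 26, 2002 + 35 days = August 30, 2002; done July 30, 2002 — timely.
(3) due by July 30, 2002 + 76 days = October 14, 2002; July 31, 2002 is within that limit.
(4) the permitted window runs from August 12, 2002 + 5 = August 17, 2002 to August 12, 2002 + 35 = September 16, 2002; August 20, 2002 falls inside that range.
(5) permitted from August 20, 2002 + 21 days = September 10, 2002 onward; done September 11, 2002, after the minimum wait.
(6) due by September 11, 2002 + 19 days = September 30, 2002; September 28, 2002 is within that limit.
(7) due by September 28, 2002 + 47 days = November 14, 2002; done November 12, 2002 — timely.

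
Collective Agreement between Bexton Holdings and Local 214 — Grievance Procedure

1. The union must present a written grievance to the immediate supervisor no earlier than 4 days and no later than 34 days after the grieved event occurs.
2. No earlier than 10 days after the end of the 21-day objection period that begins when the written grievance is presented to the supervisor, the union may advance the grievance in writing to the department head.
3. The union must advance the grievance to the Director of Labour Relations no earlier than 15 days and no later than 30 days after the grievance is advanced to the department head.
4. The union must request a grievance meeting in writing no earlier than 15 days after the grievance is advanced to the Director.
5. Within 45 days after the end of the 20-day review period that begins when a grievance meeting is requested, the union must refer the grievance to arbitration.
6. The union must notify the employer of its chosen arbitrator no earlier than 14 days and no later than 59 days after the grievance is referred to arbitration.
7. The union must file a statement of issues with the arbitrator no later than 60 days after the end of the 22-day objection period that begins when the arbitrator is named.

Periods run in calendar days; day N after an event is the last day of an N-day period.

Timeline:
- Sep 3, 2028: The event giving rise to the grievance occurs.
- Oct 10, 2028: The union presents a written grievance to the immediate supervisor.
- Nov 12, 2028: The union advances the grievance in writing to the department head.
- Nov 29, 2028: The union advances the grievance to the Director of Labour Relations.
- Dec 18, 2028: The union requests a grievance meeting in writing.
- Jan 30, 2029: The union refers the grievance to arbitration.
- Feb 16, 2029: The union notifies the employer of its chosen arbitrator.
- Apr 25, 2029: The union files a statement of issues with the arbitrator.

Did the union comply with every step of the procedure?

No

Step 1: the window is 4–34 days after Sep 3, 2028 (when the grieved event occurs), so Sep 7, 2028 through Oct 7, 2028; done Oct 10, 2028 — 3 days after the window closed.
That is the first point of non-compliance.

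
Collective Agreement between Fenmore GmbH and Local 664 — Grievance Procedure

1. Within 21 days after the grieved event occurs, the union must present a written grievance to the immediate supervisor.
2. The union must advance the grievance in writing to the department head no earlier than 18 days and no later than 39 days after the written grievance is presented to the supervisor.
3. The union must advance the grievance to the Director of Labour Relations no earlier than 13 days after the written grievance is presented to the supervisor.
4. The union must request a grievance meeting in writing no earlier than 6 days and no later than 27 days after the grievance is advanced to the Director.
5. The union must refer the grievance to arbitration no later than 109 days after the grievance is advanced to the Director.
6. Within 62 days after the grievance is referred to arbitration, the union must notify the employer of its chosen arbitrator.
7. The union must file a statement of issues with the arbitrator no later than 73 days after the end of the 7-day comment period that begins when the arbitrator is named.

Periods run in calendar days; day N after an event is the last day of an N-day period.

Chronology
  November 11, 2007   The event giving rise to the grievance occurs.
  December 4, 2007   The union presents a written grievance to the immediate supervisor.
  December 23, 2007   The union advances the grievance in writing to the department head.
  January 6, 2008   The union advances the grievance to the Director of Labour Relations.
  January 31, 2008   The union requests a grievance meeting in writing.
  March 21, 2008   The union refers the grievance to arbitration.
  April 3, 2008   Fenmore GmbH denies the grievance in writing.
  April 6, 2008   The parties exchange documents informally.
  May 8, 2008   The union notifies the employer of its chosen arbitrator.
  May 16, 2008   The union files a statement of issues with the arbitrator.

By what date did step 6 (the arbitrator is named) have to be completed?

Step 6 runs from March 21, 2008, when the grievance is referred to arbitration. 62 days after March 21, 2008 is May 22, 2008.

May 22, 2008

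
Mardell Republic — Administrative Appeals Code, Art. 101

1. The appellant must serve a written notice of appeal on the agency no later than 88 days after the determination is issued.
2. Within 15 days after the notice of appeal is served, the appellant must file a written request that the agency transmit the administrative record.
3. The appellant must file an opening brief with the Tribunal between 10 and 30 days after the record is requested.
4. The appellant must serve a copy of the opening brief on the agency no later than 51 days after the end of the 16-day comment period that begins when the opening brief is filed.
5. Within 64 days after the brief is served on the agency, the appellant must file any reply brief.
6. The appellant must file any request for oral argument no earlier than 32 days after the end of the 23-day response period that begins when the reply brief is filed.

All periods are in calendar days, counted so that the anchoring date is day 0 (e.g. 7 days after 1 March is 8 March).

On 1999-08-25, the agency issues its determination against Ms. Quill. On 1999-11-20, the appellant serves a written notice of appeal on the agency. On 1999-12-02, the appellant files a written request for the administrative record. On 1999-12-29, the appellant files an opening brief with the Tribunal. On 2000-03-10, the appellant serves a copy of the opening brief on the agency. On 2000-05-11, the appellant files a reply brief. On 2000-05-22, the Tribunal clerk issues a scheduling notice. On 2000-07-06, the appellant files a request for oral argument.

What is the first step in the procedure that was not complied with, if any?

Step 4

Step 1 — counting 88 days from 1999-08-25 (when the determination is issued) gives a deadline of 1999-11-21; completed 1999-11-20, before the deadline.
Step 2 — counting 15 days from 1999-11-20 (when the notice of appeal is served) gives a deadline of 1999-12-05; done 1999-12-02 — timely.
Step 3 — 10 and 30 days from 1999-12-02 (when the record is requested) are 1999-12-12 and 2000-01-01 respectively; done 1999-12-29 — within the window.
Step 4 — counting 51 days from 2000-01-14 (end of the 16-day comment period, which began when the opening brief is filed on 1999-12-29) gives a deadline of 2000-03-05; done 2000-03-10 — 5 days late.
That is the first point of non-compliance.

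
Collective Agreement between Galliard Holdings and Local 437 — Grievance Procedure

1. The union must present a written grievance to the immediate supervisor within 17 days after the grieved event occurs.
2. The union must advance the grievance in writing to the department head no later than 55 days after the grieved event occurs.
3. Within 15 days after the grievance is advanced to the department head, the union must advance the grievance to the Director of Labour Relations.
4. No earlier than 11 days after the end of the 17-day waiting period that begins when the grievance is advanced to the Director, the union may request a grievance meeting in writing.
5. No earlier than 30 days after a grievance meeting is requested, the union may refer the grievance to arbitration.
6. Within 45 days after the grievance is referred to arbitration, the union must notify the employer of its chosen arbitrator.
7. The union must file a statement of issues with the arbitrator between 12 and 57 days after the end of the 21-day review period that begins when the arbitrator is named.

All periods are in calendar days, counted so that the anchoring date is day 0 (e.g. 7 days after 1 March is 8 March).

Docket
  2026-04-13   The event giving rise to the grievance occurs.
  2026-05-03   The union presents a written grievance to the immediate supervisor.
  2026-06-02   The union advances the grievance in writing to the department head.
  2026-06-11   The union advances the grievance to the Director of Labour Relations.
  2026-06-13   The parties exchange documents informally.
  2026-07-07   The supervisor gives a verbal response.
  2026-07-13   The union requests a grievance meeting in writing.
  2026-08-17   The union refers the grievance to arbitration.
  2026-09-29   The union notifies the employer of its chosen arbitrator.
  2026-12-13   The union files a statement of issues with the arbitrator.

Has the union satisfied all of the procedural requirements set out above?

Step 1: 17 days after 2026-04-13 (when the grieved event occurs) is 2026-04-30; 2026-05-03 misses that deadline by 3 days.
The analysis stops there.

No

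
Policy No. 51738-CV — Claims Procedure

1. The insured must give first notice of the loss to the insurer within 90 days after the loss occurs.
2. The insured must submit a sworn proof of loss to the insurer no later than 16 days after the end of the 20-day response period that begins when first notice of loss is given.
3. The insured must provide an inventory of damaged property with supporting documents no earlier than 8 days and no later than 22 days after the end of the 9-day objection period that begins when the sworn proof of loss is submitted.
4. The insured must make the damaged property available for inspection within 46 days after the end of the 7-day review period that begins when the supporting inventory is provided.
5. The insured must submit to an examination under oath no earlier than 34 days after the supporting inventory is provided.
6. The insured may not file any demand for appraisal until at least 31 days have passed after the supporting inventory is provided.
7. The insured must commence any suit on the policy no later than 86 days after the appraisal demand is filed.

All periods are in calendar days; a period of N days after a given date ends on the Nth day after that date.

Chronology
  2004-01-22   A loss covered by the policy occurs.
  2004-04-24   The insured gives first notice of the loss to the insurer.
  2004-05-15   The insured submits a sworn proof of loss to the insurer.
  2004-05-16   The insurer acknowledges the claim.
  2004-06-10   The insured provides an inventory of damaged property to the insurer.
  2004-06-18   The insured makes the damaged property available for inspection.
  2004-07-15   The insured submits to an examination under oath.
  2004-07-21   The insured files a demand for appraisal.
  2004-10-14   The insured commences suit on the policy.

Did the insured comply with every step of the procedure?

No

Step 1: 90 days after 2004-01-22 (when the loss occurs) is 2004-04-21; 2004-04-24 misses that deadline by 3 days.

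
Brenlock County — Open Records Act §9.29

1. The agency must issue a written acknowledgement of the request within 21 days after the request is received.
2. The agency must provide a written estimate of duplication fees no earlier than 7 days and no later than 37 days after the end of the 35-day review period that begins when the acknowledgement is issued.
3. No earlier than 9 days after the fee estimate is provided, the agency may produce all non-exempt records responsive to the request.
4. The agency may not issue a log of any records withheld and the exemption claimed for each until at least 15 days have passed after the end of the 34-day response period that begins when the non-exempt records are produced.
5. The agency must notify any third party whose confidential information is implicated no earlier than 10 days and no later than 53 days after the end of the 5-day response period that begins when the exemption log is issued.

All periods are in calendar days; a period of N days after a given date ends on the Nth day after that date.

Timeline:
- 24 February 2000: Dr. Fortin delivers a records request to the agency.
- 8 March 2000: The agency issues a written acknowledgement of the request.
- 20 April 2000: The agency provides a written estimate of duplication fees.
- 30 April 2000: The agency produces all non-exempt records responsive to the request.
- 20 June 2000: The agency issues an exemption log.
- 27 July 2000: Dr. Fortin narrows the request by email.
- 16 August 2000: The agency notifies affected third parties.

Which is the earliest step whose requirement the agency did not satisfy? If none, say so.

Step 1: 21 days after 24 February 2000 (when the request is received) is 16 March 2000; done 8 March 2000 — timely.
Step 2: the window is 7–37 days after 12 April 2000 (end of the 35-day review period, which began when the acknowledgement is issued on 8 March 2000), so 19 April 2000 through 19 May 2000; done 20 April 2000, which is between those dates.
Step 3: the earliest permitted date is 9 days after 20 April 2000 (when the fee estimate is provided), i.e. 29 April 2000; 30 April 2000 is on or after that date.
Step 4: the earliest permitted date is 15 days after 3 June 2000 (end of the 34-day response period, which began when the non-exempt records are produced on 30 April 2000), i.e. 18 June 2000; 20 June 2000 is on or after that date.
Step 5: the window is 10–53 days after 25 June 2000 (end of the 5-day response period, which began when the exemption log is issued on 20 June 2000), so 5 July 2000 through 17 August 2000; 16 August 2000 falls inside that range.

None — every step was satisfied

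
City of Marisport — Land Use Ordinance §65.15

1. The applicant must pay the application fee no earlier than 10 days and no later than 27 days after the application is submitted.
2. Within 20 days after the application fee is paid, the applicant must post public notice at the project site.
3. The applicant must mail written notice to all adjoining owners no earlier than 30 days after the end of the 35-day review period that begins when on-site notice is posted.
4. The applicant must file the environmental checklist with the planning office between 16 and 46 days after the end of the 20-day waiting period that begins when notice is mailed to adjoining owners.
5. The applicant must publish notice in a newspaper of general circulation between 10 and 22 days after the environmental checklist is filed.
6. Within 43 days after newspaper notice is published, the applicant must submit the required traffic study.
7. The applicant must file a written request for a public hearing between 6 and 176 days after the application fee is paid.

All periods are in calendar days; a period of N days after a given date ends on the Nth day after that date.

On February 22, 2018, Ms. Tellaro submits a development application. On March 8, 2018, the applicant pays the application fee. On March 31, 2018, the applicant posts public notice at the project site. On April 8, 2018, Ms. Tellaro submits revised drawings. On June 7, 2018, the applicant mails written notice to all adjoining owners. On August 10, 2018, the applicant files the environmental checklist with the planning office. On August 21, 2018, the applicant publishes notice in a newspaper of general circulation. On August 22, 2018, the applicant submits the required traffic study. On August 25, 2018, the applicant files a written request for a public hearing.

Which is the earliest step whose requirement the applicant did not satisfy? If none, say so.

Step 2

Step 1 — 10 and 27 days from February 22, 2018 (when the application is submitted) are March 4, 2018 and March 21, 2018 respectively; March 8, 2018 falls inside that range.
Step 2 — counting 20 days from March 8, 2018 (when the application fee is paid) gives a deadline of March 28, 2018; done March 31, 2018 — 3 days late.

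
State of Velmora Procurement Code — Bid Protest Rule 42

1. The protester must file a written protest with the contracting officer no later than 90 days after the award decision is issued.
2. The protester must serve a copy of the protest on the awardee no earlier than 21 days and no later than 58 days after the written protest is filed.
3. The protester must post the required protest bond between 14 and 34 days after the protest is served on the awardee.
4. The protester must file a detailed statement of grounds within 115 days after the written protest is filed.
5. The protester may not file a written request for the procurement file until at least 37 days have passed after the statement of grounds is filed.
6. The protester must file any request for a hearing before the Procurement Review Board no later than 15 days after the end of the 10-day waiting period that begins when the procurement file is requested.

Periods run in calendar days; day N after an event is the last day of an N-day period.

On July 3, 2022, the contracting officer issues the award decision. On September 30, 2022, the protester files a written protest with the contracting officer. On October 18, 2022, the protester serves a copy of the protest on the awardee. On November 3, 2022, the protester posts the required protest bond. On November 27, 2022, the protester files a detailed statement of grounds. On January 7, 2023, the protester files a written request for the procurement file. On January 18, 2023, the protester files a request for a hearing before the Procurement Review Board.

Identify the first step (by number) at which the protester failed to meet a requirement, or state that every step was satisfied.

Step 1: 90 days after July 3, 2022 (when the award decision is issued) is October 1, 2022; September 30, 2022 is within that limit.
Step 2: the window is 21–58 days after September 30, 2022 (when the written protest is filed), so October 21, 2022 through November 27, 2022; done October 18, 2022 — 3 days before the window opened.

Step 2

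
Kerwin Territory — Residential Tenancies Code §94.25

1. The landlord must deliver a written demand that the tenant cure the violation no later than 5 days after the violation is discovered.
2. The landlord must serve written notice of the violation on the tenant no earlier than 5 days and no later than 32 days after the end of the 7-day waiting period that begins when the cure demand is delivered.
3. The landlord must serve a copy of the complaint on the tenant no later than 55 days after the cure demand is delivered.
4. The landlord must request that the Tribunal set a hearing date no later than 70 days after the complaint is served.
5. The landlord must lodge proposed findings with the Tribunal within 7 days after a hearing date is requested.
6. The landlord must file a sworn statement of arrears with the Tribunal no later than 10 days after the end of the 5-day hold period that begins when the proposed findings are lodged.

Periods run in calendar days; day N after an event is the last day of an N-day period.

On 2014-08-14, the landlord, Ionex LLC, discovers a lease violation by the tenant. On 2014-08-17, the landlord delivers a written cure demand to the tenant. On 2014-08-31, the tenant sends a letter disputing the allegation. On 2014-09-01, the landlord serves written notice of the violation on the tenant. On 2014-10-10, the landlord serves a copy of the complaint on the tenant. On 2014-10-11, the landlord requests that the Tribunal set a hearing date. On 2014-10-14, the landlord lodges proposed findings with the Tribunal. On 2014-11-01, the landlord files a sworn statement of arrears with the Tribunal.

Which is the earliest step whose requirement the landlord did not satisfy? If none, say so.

Step 6

(1) due by 2014-08-14 + 5 days = 2014-08-19; completed 2014-08-17, before the deadline.
(2) the permitted window runs from 2014-08-24 + 5 = 2014-08-29 to 2014-08-24 + 32 = 2014-09-25; 2014-09-01 falls inside that range.
(3) due by 2014-08-17 + 55 days = 2014-10-11; 2014-10-10 is within that limit.
(4) due by 2014-10-10 + 70 days = 2014-12-19; done 2014-10-11 — timely.
(5) due by 2014-10-11 + 7 days = 2014-10-18; completed 2014-10-14, before the deadline.
(6) due by 2014-10-19 + 10 days = 2014-10-29; done 2014-11-01 — 3 days late.
The procedure was therefore not followed at step 6.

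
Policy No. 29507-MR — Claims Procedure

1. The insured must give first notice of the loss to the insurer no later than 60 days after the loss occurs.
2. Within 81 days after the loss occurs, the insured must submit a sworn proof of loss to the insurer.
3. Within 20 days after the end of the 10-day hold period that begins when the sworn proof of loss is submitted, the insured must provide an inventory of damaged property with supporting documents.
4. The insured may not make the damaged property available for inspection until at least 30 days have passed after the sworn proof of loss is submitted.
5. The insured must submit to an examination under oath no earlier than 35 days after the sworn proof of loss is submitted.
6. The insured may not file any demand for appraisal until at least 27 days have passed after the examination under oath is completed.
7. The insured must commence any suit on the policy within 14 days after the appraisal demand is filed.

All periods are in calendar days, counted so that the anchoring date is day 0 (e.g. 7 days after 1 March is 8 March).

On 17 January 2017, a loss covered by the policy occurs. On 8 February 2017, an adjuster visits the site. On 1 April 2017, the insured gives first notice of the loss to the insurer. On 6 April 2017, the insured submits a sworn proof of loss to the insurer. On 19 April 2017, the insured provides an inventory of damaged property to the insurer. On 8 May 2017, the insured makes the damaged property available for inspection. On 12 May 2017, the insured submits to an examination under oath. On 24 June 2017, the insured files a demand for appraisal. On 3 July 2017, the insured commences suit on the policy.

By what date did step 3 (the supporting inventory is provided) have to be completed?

6 May 2017

The sworn proof of loss is submitted on 6 April 2017; the 10-day hold period therefore ends 16 April 2017, and step 3 runs from that date. 20 days after 16 April 2017 is 6 May 2017.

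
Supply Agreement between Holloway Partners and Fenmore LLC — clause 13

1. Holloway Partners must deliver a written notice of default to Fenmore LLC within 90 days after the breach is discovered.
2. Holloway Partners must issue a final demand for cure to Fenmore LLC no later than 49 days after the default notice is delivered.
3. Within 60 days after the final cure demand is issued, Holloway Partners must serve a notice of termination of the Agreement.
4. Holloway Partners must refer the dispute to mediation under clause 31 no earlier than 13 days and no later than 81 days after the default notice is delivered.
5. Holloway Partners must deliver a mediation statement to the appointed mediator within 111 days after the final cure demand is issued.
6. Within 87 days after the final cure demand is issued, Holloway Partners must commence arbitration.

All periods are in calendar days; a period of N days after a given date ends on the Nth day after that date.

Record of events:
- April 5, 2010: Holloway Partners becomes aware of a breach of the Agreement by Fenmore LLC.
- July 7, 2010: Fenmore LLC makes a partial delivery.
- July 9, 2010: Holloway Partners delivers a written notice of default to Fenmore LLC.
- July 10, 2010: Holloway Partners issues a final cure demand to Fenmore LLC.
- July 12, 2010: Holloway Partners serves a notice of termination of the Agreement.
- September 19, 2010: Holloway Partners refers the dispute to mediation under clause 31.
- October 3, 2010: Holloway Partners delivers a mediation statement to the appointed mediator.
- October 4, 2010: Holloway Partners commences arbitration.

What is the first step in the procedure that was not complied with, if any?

Step 1

Step 1 — counting 90 days from April 5, 2010 (when the breach is discovered) gives a deadline of July 4, 2010; July 9, 2010 misses that deadline by 5 days.
No need to go further; step 1 was not satisfied.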